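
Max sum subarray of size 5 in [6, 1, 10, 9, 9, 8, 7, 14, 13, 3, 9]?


[0:5]: 35
[1:6]: 37
[2:7]: 43
[3:8]: 47
[4:9]: 51
[5:10]: 45
[6:11]: 46

Max: 51 at [4:9]


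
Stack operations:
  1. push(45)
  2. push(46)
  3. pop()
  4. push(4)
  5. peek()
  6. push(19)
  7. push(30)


push(45) -> [45]
push(46) -> [45, 46]
pop()->46, [45]
push(4) -> [45, 4]
peek()->4
push(19) -> [45, 4, 19]
push(30) -> [45, 4, 19, 30]

Final stack: [45, 4, 19, 30]


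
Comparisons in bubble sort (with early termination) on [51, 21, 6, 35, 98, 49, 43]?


Algorithm: bubble sort (with early termination)
Input: [51, 21, 6, 35, 98, 49, 43]
Sorted: [6, 21, 35, 43, 49, 51, 98]

18


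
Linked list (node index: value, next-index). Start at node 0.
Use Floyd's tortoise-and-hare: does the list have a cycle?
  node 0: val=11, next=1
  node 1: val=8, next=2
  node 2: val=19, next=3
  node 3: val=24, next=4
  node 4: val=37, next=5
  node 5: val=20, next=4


Floyd's tortoise (slow, +1) and hare (fast, +2):
  init: slow=0, fast=0
  step 1: slow=1, fast=2
  step 2: slow=2, fast=4
  step 3: slow=3, fast=4
  step 4: slow=4, fast=4
  slow == fast at node 4: cycle detected

Cycle: yes


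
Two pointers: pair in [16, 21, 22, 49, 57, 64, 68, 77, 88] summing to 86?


lo=0(16)+hi=8(88)=104
lo=0(16)+hi=7(77)=93
lo=0(16)+hi=6(68)=84
lo=1(21)+hi=6(68)=89
lo=1(21)+hi=5(64)=85
lo=2(22)+hi=5(64)=86

Yes: 22+64=86


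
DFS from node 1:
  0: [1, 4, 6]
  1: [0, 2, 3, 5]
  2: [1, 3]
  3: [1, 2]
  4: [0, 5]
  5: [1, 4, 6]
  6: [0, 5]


Visit 1, push [5, 3, 2, 0]
Visit 0, push [6, 4]
Visit 4, push [5]
Visit 5, push [6]
Visit 6, push []
Visit 2, push [3]
Visit 3, push []

DFS order: [1, 0, 4, 5, 6, 2, 3]


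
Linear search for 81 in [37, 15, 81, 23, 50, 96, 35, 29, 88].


i=0: 37!=81
i=1: 15!=81
i=2: 81==81 found!

Found at 2, 3 comps


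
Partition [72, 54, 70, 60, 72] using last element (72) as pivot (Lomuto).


Pivot: 72
  72 <= 72: advance i (no swap)
  54 <= 72: advance i (no swap)
  70 <= 72: advance i (no swap)
  60 <= 72: advance i (no swap)
Place pivot at 4: [72, 54, 70, 60, 72]

Partitioned: [72, 54, 70, 60, 72]


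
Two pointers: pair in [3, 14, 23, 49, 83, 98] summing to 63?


lo=0(3)+hi=5(98)=101
lo=0(3)+hi=4(83)=86
lo=0(3)+hi=3(49)=52
lo=1(14)+hi=3(49)=63

Yes: 14+49=63


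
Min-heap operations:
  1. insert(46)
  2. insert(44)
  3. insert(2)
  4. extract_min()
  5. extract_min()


insert(46) -> [46]
insert(44) -> [44, 46]
insert(2) -> [2, 46, 44]
extract_min()->2, [44, 46]
extract_min()->44, [46]

Final heap: [46]


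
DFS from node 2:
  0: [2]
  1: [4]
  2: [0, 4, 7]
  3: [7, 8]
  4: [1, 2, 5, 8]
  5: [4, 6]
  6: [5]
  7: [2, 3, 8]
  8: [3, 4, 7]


Visit 2, push [7, 4, 0]
Visit 0, push []
Visit 4, push [8, 5, 1]
Visit 1, push []
Visit 5, push [6]
Visit 6, push []
Visit 8, push [7, 3]
Visit 3, push [7]
Visit 7, push []

DFS order: [2, 0, 4, 1, 5, 6, 8, 3, 7]


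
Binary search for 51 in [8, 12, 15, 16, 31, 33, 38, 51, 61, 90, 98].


Step 1: lo=0, hi=10, mid=5, val=33
Step 2: lo=6, hi=10, mid=8, val=61
Step 3: lo=6, hi=7, mid=6, val=38
Step 4: lo=7, hi=7, mid=7, val=51

Found at index 7


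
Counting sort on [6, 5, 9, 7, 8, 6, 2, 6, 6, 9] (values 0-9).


Input: [6, 5, 9, 7, 8, 6, 2, 6, 6, 9]
Counts: [0, 0, 1, 0, 0, 1, 4, 1, 1, 2]

Sorted: [2, 5, 6, 6, 6, 6, 7, 8, 9, 9]


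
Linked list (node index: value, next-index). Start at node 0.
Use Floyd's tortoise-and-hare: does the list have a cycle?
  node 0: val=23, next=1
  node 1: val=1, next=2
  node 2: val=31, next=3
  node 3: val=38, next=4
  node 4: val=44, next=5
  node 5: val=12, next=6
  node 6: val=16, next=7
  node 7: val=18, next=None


Floyd's tortoise (slow, +1) and hare (fast, +2):
  init: slow=0, fast=0
  step 1: slow=1, fast=2
  step 2: slow=2, fast=4
  step 3: slow=3, fast=6
  step 4: fast 6->7->None, no cycle

Cycle: no


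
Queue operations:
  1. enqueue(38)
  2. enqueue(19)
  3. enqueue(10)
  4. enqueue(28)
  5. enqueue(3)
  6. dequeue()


enqueue(38) -> [38]
enqueue(19) -> [38, 19]
enqueue(10) -> [38, 19, 10]
enqueue(28) -> [38, 19, 10, 28]
enqueue(3) -> [38, 19, 10, 28, 3]
dequeue()->38, [19, 10, 28, 3]

Final queue: [19, 10, 28, 3]


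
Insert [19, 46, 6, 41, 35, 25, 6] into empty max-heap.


Insert 19: [19]
Insert 46: [46, 19]
Insert 6: [46, 19, 6]
Insert 41: [46, 41, 6, 19]
Insert 35: [46, 41, 6, 19, 35]
Insert 25: [46, 41, 25, 19, 35, 6]
Insert 6: [46, 41, 25, 19, 35, 6, 6]

Final heap: [46, 41, 25, 19, 35, 6, 6]


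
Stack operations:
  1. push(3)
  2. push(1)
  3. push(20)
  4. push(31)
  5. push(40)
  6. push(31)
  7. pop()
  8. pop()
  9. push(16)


push(3) -> [3]
push(1) -> [3, 1]
push(20) -> [3, 1, 20]
push(31) -> [3, 1, 20, 31]
push(40) -> [3, 1, 20, 31, 40]
push(31) -> [3, 1, 20, 31, 40, 31]
pop()->31, [3, 1, 20, 31, 40]
pop()->40, [3, 1, 20, 31]
push(16) -> [3, 1, 20, 31, 16]

Final stack: [3, 1, 20, 31, 16]


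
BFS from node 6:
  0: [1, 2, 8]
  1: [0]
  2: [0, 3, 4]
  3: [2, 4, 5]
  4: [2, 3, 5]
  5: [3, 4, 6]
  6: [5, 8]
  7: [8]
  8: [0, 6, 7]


Visit 6, enqueue [5, 8]
Visit 5, enqueue [3, 4]
Visit 8, enqueue [0, 7]
Visit 3, enqueue [2]
Visit 4, enqueue []
Visit 0, enqueue [1]
Visit 7, enqueue []
Visit 2, enqueue []
Visit 1, enqueue []

BFS order: [6, 5, 8, 3, 4, 0, 7, 2, 1]


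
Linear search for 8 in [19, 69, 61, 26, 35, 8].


i=0: 19!=8
i=1: 69!=8
i=2: 61!=8
i=3: 26!=8
i=4: 35!=8
i=5: 8==8 found!

Found at 5, 6 comps


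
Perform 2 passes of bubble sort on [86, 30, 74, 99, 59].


Initial: [86, 30, 74, 99, 59]
Pass 1: [30, 74, 86, 59, 99] (3 swaps)
Pass 2: [30, 74, 59, 86, 99] (1 swaps)

After 2 passes: [30, 74, 59, 86, 99]


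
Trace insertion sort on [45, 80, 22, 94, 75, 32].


Initial: [45, 80, 22, 94, 75, 32]
Insert 80: [45, 80, 22, 94, 75, 32]
Insert 22: [22, 45, 80, 94, 75, 32]
Insert 94: [22, 45, 80, 94, 75, 32]
Insert 75: [22, 45, 75, 80, 94, 32]
Insert 32: [22, 32, 45, 75, 80, 94]

Sorted: [22, 32, 45, 75, 80, 94]


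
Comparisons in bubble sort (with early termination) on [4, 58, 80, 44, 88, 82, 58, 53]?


Algorithm: bubble sort (with early termination)
Input: [4, 58, 80, 44, 88, 82, 58, 53]
Sorted: [4, 44, 53, 58, 58, 80, 82, 88]

27


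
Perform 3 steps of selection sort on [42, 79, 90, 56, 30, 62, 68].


Initial: [42, 79, 90, 56, 30, 62, 68]
Step 1: min=30 at 4
  Swap: [30, 79, 90, 56, 42, 62, 68]
Step 2: min=42 at 4
  Swap: [30, 42, 90, 56, 79, 62, 68]
Step 3: min=56 at 3
  Swap: [30, 42, 56, 90, 79, 62, 68]

After 3 steps: [30, 42, 56, 90, 79, 62, 68]


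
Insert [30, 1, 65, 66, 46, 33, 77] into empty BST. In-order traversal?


Insert 30: root
Insert 1: L from 30
Insert 65: R from 30
Insert 66: R from 30 -> R from 65
Insert 46: R from 30 -> L from 65
Insert 33: R from 30 -> L from 65 -> L from 46
Insert 77: R from 30 -> R from 65 -> R from 66

In-order: [1, 30, 33, 46, 65, 66, 77]


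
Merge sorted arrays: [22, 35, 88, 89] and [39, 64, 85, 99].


Take 22 from A
Take 35 from A
Take 39 from B
Take 64 from B
Take 85 from B
Take 88 from A
Take 89 from A

Merged: [22, 35, 39, 64, 85, 88, 89, 99]


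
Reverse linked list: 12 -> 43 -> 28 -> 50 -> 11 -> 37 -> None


Step 1: curr=12, set curr.next=prev(None) | reversed so far: 12
Step 2: curr=43, set curr.next=prev(12) | reversed so far: 43 -> 12
Step 3: curr=28, set curr.next=prev(43) | reversed so far: 28 -> 43 -> 12
Step 4: curr=50, set curr.next=prev(28) | reversed so far: 50 -> 28 -> 43 -> 12
Step 5: curr=11, set curr.next=prev(50) | reversed so far: 11 -> 50 -> 28 -> 43 -> 12
Step 6: curr=37, set curr.next=prev(11) | reversed so far: 37 -> 11 -> 50 -> 28 -> 43 -> 12

37 -> 11 -> 50 -> 28 -> 43 -> 12 -> None


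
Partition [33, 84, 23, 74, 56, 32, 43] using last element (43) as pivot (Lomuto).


Pivot: 43
  33 <= 43: advance i (no swap)
  23 <= 43: swap -> [33, 23, 84, 74, 56, 32, 43]
  32 <= 43: swap -> [33, 23, 32, 74, 56, 84, 43]
Place pivot at 3: [33, 23, 32, 43, 56, 84, 74]

Partitioned: [33, 23, 32, 43, 56, 84, 74]


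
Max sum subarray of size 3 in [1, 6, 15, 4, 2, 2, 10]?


[0:3]: 22
[1:4]: 25
[2:5]: 21
[3:6]: 8
[4:7]: 14

Max: 25 at [1:4]


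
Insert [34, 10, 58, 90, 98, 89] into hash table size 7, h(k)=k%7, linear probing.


Insert 34: h=6 -> slot 6
Insert 10: h=3 -> slot 3
Insert 58: h=2 -> slot 2
Insert 90: h=6, 1 probes -> slot 0
Insert 98: h=0, 1 probes -> slot 1
Insert 89: h=5 -> slot 5

Table: [90, 98, 58, 10, None, 89, 34]


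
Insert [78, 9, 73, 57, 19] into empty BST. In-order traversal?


Insert 78: root
Insert 9: L from 78
Insert 73: L from 78 -> R from 9
Insert 57: L from 78 -> R from 9 -> L from 73
Insert 19: L from 78 -> R from 9 -> L from 73 -> L from 57

In-order: [9, 19, 57, 73, 78]


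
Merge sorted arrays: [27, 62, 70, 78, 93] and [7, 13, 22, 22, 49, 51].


Take 7 from B
Take 13 from B
Take 22 from B
Take 22 from B
Take 27 from A
Take 49 from B
Take 51 from B

Merged: [7, 13, 22, 22, 27, 49, 51, 62, 70, 78, 93]


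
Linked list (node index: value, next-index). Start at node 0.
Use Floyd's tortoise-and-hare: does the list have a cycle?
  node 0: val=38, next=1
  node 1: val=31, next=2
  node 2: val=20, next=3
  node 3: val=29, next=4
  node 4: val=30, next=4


Floyd's tortoise (slow, +1) and hare (fast, +2):
  init: slow=0, fast=0
  step 1: slow=1, fast=2
  step 2: slow=2, fast=4
  step 3: slow=3, fast=4
  step 4: slow=4, fast=4
  slow == fast at node 4: cycle detected

Cycle: yes


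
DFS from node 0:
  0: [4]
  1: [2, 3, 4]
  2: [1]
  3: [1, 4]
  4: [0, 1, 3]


Visit 0, push [4]
Visit 4, push [3, 1]
Visit 1, push [3, 2]
Visit 2, push []
Visit 3, push []

DFS order: [0, 4, 1, 2, 3]


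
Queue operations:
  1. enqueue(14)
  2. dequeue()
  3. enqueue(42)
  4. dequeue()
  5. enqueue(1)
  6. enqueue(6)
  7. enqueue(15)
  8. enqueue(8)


enqueue(14) -> [14]
dequeue()->14, []
enqueue(42) -> [42]
dequeue()->42, []
enqueue(1) -> [1]
enqueue(6) -> [1, 6]
enqueue(15) -> [1, 6, 15]
enqueue(8) -> [1, 6, 15, 8]

Final queue: [1, 6, 15, 8]


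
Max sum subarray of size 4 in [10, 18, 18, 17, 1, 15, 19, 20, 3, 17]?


[0:4]: 63
[1:5]: 54
[2:6]: 51
[3:7]: 52
[4:8]: 55
[5:9]: 57
[6:10]: 59

Max: 63 at [0:4]


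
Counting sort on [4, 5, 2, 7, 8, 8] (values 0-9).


Input: [4, 5, 2, 7, 8, 8]
Counts: [0, 0, 1, 0, 1, 1, 0, 1, 2, 0]

Sorted: [2, 4, 5, 7, 8, 8]


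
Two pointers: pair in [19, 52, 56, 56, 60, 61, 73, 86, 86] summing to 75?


lo=0(19)+hi=8(86)=105
lo=0(19)+hi=7(86)=105
lo=0(19)+hi=6(73)=92
lo=0(19)+hi=5(61)=80
lo=0(19)+hi=4(60)=79
lo=0(19)+hi=3(56)=75

Yes: 19+56=75


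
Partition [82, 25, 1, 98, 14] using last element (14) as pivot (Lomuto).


Pivot: 14
  1 <= 14: swap -> [1, 25, 82, 98, 14]
Place pivot at 1: [1, 14, 82, 98, 25]

Partitioned: [1, 14, 82, 98, 25]


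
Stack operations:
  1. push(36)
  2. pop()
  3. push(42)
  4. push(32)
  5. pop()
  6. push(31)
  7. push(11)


push(36) -> [36]
pop()->36, []
push(42) -> [42]
push(32) -> [42, 32]
pop()->32, [42]
push(31) -> [42, 31]
push(11) -> [42, 31, 11]

Final stack: [42, 31, 11]


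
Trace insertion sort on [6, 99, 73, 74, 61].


Initial: [6, 99, 73, 74, 61]
Insert 99: [6, 99, 73, 74, 61]
Insert 73: [6, 73, 99, 74, 61]
Insert 74: [6, 73, 74, 99, 61]
Insert 61: [6, 61, 73, 74, 99]

Sorted: [6, 61, 73, 74, 99]


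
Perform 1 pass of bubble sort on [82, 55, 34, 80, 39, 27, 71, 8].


Initial: [82, 55, 34, 80, 39, 27, 71, 8]
Pass 1: [55, 34, 80, 39, 27, 71, 8, 82] (7 swaps)

After 1 pass: [55, 34, 80, 39, 27, 71, 8, 82]


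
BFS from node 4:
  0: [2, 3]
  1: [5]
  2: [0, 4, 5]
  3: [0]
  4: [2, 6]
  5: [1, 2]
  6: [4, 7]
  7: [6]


Visit 4, enqueue [2, 6]
Visit 2, enqueue [0, 5]
Visit 6, enqueue [7]
Visit 0, enqueue [3]
Visit 5, enqueue [1]
Visit 7, enqueue []
Visit 3, enqueue []
Visit 1, enqueue []

BFS order: [4, 2, 6, 0, 5, 7, 3, 1]


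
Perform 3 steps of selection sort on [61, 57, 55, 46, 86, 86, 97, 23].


Initial: [61, 57, 55, 46, 86, 86, 97, 23]
Step 1: min=23 at 7
  Swap: [23, 57, 55, 46, 86, 86, 97, 61]
Step 2: min=46 at 3
  Swap: [23, 46, 55, 57, 86, 86, 97, 61]
Step 3: min=55 at 2
  Swap: [23, 46, 55, 57, 86, 86, 97, 61]

After 3 steps: [23, 46, 55, 57, 86, 86, 97, 61]


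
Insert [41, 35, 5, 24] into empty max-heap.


Insert 41: [41]
Insert 35: [41, 35]
Insert 5: [41, 35, 5]
Insert 24: [41, 35, 5, 24]

Final heap: [41, 35, 5, 24]


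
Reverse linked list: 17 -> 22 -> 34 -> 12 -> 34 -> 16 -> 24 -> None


Step 1: curr=17, set curr.next=prev(None) | reversed so far: 17
Step 2: curr=22, set curr.next=prev(17) | reversed so far: 22 -> 17
Step 3: curr=34, set curr.next=prev(22) | reversed so far: 34 -> 22 -> 17
Step 4: curr=12, set curr.next=prev(34) | reversed so far: 12 -> 34 -> 22 -> 17
Step 5: curr=34, set curr.next=prev(12) | reversed so far: 34 -> 12 -> 34 -> 22 -> 17
Step 6: curr=16, set curr.next=prev(34) | reversed so far: 16 -> 34 -> 12 -> 34 -> 22 -> 17
Step 7: curr=24, set curr.next=prev(16) | reversed so far: 24 -> 16 -> 34 -> 12 -> 34 -> 22 -> 17

24 -> 16 -> 34 -> 12 -> 34 -> 22 -> 17 -> None


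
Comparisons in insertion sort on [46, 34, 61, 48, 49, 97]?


Algorithm: insertion sort
Input: [46, 34, 61, 48, 49, 97]
Sorted: [34, 46, 48, 49, 61, 97]

7


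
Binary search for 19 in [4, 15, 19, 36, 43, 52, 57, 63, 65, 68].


Step 1: lo=0, hi=9, mid=4, val=43
Step 2: lo=0, hi=3, mid=1, val=15
Step 3: lo=2, hi=3, mid=2, val=19

Found at index 2


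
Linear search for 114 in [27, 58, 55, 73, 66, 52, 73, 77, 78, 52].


i=0: 27!=114
i=1: 58!=114
i=2: 55!=114
i=3: 73!=114
i=4: 66!=114
i=5: 52!=114
i=6: 73!=114
i=7: 77!=114
i=8: 78!=114
i=9: 52!=114

Not found, 10 comps


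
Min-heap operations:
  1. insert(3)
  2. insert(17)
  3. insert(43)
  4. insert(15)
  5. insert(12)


insert(3) -> [3]
insert(17) -> [3, 17]
insert(43) -> [3, 17, 43]
insert(15) -> [3, 15, 43, 17]
insert(12) -> [3, 12, 43, 17, 15]

Final heap: [3, 12, 43, 17, 15]


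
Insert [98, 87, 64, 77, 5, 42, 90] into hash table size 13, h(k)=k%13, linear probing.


Insert 98: h=7 -> slot 7
Insert 87: h=9 -> slot 9
Insert 64: h=12 -> slot 12
Insert 77: h=12, 1 probes -> slot 0
Insert 5: h=5 -> slot 5
Insert 42: h=3 -> slot 3
Insert 90: h=12, 2 probes -> slot 1

Table: [77, 90, None, 42, None, 5, None, 98, None, 87, None, None, 64]


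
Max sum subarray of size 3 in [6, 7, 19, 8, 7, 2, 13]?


[0:3]: 32
[1:4]: 34
[2:5]: 34
[3:6]: 17
[4:7]: 22

Max: 34 at [1:4]


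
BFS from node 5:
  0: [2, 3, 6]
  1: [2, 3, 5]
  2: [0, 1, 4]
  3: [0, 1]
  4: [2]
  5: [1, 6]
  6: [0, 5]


Visit 5, enqueue [1, 6]
Visit 1, enqueue [2, 3]
Visit 6, enqueue [0]
Visit 2, enqueue [4]
Visit 3, enqueue []
Visit 0, enqueue []
Visit 4, enqueue []

BFS order: [5, 1, 6, 2, 3, 0, 4]


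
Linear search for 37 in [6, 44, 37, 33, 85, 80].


i=0: 6!=37
i=1: 44!=37
i=2: 37==37 found!

Found at 2, 3 comps


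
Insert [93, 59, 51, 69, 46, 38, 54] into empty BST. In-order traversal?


Insert 93: root
Insert 59: L from 93
Insert 51: L from 93 -> L from 59
Insert 69: L from 93 -> R from 59
Insert 46: L from 93 -> L from 59 -> L from 51
Insert 38: L from 93 -> L from 59 -> L from 51 -> L from 46
Insert 54: L from 93 -> L from 59 -> R from 51

In-order: [38, 46, 51, 54, 59, 69, 93]


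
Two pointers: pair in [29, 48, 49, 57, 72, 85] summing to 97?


lo=0(29)+hi=5(85)=114
lo=0(29)+hi=4(72)=101
lo=0(29)+hi=3(57)=86
lo=1(48)+hi=3(57)=105
lo=1(48)+hi=2(49)=97

Yes: 48+49=97


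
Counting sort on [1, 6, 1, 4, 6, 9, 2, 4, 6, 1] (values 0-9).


Input: [1, 6, 1, 4, 6, 9, 2, 4, 6, 1]
Counts: [0, 3, 1, 0, 2, 0, 3, 0, 0, 1]

Sorted: [1, 1, 1, 2, 4, 4, 6, 6, 6, 9]


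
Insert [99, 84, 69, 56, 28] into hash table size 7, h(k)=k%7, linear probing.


Insert 99: h=1 -> slot 1
Insert 84: h=0 -> slot 0
Insert 69: h=6 -> slot 6
Insert 56: h=0, 2 probes -> slot 2
Insert 28: h=0, 3 probes -> slot 3

Table: [84, 99, 56, 28, None, None, 69]


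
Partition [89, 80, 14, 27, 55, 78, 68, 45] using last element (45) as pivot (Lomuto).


Pivot: 45
  14 <= 45: swap -> [14, 80, 89, 27, 55, 78, 68, 45]
  27 <= 45: swap -> [14, 27, 89, 80, 55, 78, 68, 45]
Place pivot at 2: [14, 27, 45, 80, 55, 78, 68, 89]

Partitioned: [14, 27, 45, 80, 55, 78, 68, 89]


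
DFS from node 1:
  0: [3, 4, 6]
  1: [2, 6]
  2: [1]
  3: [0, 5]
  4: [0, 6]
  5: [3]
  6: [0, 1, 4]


Visit 1, push [6, 2]
Visit 2, push []
Visit 6, push [4, 0]
Visit 0, push [4, 3]
Visit 3, push [5]
Visit 5, push []
Visit 4, push []

DFS order: [1, 2, 6, 0, 3, 5, 4]


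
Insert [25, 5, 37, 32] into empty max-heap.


Insert 25: [25]
Insert 5: [25, 5]
Insert 37: [37, 5, 25]
Insert 32: [37, 32, 25, 5]

Final heap: [37, 32, 25, 5]


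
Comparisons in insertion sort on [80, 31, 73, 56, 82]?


Algorithm: insertion sort
Input: [80, 31, 73, 56, 82]
Sorted: [31, 56, 73, 80, 82]

7


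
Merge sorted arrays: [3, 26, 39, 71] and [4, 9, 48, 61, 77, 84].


Take 3 from A
Take 4 from B
Take 9 from B
Take 26 from A
Take 39 from A
Take 48 from B
Take 61 from B
Take 71 from A

Merged: [3, 4, 9, 26, 39, 48, 61, 71, 77, 84]


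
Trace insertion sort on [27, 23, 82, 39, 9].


Initial: [27, 23, 82, 39, 9]
Insert 23: [23, 27, 82, 39, 9]
Insert 82: [23, 27, 82, 39, 9]
Insert 39: [23, 27, 39, 82, 9]
Insert 9: [9, 23, 27, 39, 82]

Sorted: [9, 23, 27, 39, 82]


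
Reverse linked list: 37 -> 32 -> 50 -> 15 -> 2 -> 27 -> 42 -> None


Step 1: curr=37, set curr.next=prev(None) | reversed so far: 37
Step 2: curr=32, set curr.next=prev(37) | reversed so far: 32 -> 37
Step 3: curr=50, set curr.next=prev(32) | reversed so far: 50 -> 32 -> 37
Step 4: curr=15, set curr.next=prev(50) | reversed so far: 15 -> 50 -> 32 -> 37
Step 5: curr=2, set curr.next=prev(15) | reversed so far: 2 -> 15 -> 50 -> 32 -> 37
Step 6: curr=27, set curr.next=prev(2) | reversed so far: 27 -> 2 -> 15 -> 50 -> 32 -> 37
Step 7: curr=42, set curr.next=prev(27) | reversed so far: 42 -> 27 -> 2 -> 15 -> 50 -> 32 -> 37

42 -> 27 -> 2 -> 15 -> 50 -> 32 -> 37 -> None


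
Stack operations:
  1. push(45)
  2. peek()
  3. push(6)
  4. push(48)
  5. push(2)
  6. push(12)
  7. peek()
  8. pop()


push(45) -> [45]
peek()->45
push(6) -> [45, 6]
push(48) -> [45, 6, 48]
push(2) -> [45, 6, 48, 2]
push(12) -> [45, 6, 48, 2, 12]
peek()->12
pop()->12, [45, 6, 48, 2]

Final stack: [45, 6, 48, 2]


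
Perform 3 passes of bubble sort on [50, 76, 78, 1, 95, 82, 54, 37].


Initial: [50, 76, 78, 1, 95, 82, 54, 37]
Pass 1: [50, 76, 1, 78, 82, 54, 37, 95] (4 swaps)
Pass 2: [50, 1, 76, 78, 54, 37, 82, 95] (3 swaps)
Pass 3: [1, 50, 76, 54, 37, 78, 82, 95] (3 swaps)

After 3 passes: [1, 50, 76, 54, 37, 78, 82, 95]


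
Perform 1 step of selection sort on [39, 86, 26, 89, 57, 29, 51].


Initial: [39, 86, 26, 89, 57, 29, 51]
Step 1: min=26 at 2
  Swap: [26, 86, 39, 89, 57, 29, 51]

After 1 step: [26, 86, 39, 89, 57, 29, 51]


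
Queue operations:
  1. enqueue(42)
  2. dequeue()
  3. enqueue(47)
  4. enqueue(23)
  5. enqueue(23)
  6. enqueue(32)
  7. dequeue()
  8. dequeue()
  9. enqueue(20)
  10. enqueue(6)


enqueue(42) -> [42]
dequeue()->42, []
enqueue(47) -> [47]
enqueue(23) -> [47, 23]
enqueue(23) -> [47, 23, 23]
enqueue(32) -> [47, 23, 23, 32]
dequeue()->47, [23, 23, 32]
dequeue()->23, [23, 32]
enqueue(20) -> [23, 32, 20]
enqueue(6) -> [23, 32, 20, 6]

Final queue: [23, 32, 20, 6]


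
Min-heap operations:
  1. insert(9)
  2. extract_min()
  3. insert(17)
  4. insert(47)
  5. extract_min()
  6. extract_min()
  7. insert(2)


insert(9) -> [9]
extract_min()->9, []
insert(17) -> [17]
insert(47) -> [17, 47]
extract_min()->17, [47]
extract_min()->47, []
insert(2) -> [2]

Final heap: [2]


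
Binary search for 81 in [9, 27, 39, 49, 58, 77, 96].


Step 1: lo=0, hi=6, mid=3, val=49
Step 2: lo=4, hi=6, mid=5, val=77
Step 3: lo=6, hi=6, mid=6, val=96

Not found


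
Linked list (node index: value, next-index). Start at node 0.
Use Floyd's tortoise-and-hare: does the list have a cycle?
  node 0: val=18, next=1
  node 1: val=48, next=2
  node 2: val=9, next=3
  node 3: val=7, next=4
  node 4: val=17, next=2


Floyd's tortoise (slow, +1) and hare (fast, +2):
  init: slow=0, fast=0
  step 1: slow=1, fast=2
  step 2: slow=2, fast=4
  step 3: slow=3, fast=3
  slow == fast at node 3: cycle detected

Cycle: yes


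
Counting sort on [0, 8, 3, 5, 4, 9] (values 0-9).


Input: [0, 8, 3, 5, 4, 9]
Counts: [1, 0, 0, 1, 1, 1, 0, 0, 1, 1]

Sorted: [0, 3, 4, 5, 8, 9]


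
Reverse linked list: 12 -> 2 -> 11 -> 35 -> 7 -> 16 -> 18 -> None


Step 1: curr=12, set curr.next=prev(None) | reversed so far: 12
Step 2: curr=2, set curr.next=prev(12) | reversed so far: 2 -> 12
Step 3: curr=11, set curr.next=prev(2) | reversed so far: 11 -> 2 -> 12
Step 4: curr=35, set curr.next=prev(11) | reversed so far: 35 -> 11 -> 2 -> 12
Step 5: curr=7, set curr.next=prev(35) | reversed so far: 7 -> 35 -> 11 -> 2 -> 12
Step 6: curr=16, set curr.next=prev(7) | reversed so far: 16 -> 7 -> 35 -> 11 -> 2 -> 12
Step 7: curr=18, set curr.next=prev(16) | reversed so far: 18 -> 16 -> 7 -> 35 -> 11 -> 2 -> 12

18 -> 16 -> 7 -> 35 -> 11 -> 2 -> 12 -> None


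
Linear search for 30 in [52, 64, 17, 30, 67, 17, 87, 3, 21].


i=0: 52!=30
i=1: 64!=30
i=2: 17!=30
i=3: 30==30 found!

Found at 3, 4 comps


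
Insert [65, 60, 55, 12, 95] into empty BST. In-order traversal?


Insert 65: root
Insert 60: L from 65
Insert 55: L from 65 -> L from 60
Insert 12: L from 65 -> L from 60 -> L from 55
Insert 95: R from 65

In-order: [12, 55, 60, 65, 95]


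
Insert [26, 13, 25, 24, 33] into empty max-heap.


Insert 26: [26]
Insert 13: [26, 13]
Insert 25: [26, 13, 25]
Insert 24: [26, 24, 25, 13]
Insert 33: [33, 26, 25, 13, 24]

Final heap: [33, 26, 25, 13, 24]


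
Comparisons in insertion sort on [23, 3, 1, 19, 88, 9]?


Algorithm: insertion sort
Input: [23, 3, 1, 19, 88, 9]
Sorted: [1, 3, 9, 19, 23, 88]

10


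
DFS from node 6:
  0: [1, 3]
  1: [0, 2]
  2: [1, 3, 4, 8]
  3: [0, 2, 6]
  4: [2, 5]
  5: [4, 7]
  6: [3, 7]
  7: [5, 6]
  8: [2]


Visit 6, push [7, 3]
Visit 3, push [2, 0]
Visit 0, push [1]
Visit 1, push [2]
Visit 2, push [8, 4]
Visit 4, push [5]
Visit 5, push [7]
Visit 7, push []
Visit 8, push []

DFS order: [6, 3, 0, 1, 2, 4, 5, 7, 8]


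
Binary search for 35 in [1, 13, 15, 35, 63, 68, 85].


Step 1: lo=0, hi=6, mid=3, val=35

Found at index 3


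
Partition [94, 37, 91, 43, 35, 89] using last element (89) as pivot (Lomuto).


Pivot: 89
  37 <= 89: swap -> [37, 94, 91, 43, 35, 89]
  43 <= 89: swap -> [37, 43, 91, 94, 35, 89]
  35 <= 89: swap -> [37, 43, 35, 94, 91, 89]
Place pivot at 3: [37, 43, 35, 89, 91, 94]

Partitioned: [37, 43, 35, 89, 91, 94]


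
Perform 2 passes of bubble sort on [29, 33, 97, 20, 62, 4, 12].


Initial: [29, 33, 97, 20, 62, 4, 12]
Pass 1: [29, 33, 20, 62, 4, 12, 97] (4 swaps)
Pass 2: [29, 20, 33, 4, 12, 62, 97] (3 swaps)

After 2 passes: [29, 20, 33, 4, 12, 62, 97]


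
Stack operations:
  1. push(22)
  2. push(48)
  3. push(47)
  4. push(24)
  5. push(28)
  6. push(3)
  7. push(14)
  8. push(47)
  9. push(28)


push(22) -> [22]
push(48) -> [22, 48]
push(47) -> [22, 48, 47]
push(24) -> [22, 48, 47, 24]
push(28) -> [22, 48, 47, 24, 28]
push(3) -> [22, 48, 47, 24, 28, 3]
push(14) -> [22, 48, 47, 24, 28, 3, 14]
push(47) -> [22, 48, 47, 24, 28, 3, 14, 47]
push(28) -> [22, 48, 47, 24, 28, 3, 14, 47, 28]

Final stack: [22, 48, 47, 24, 28, 3, 14, 47, 28]


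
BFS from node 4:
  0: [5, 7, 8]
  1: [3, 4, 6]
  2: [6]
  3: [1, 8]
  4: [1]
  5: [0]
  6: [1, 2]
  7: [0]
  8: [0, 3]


Visit 4, enqueue [1]
Visit 1, enqueue [3, 6]
Visit 3, enqueue [8]
Visit 6, enqueue [2]
Visit 8, enqueue [0]
Visit 2, enqueue []
Visit 0, enqueue [5, 7]
Visit 5, enqueue []
Visit 7, enqueue []

BFS order: [4, 1, 3, 6, 8, 2, 0, 5, 7]


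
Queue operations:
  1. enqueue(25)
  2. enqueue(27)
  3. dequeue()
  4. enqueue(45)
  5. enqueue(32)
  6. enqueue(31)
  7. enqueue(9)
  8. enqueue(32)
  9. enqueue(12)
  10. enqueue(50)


enqueue(25) -> [25]
enqueue(27) -> [25, 27]
dequeue()->25, [27]
enqueue(45) -> [27, 45]
enqueue(32) -> [27, 45, 32]
enqueue(31) -> [27, 45, 32, 31]
enqueue(9) -> [27, 45, 32, 31, 9]
enqueue(32) -> [27, 45, 32, 31, 9, 32]
enqueue(12) -> [27, 45, 32, 31, 9, 32, 12]
enqueue(50) -> [27, 45, 32, 31, 9, 32, 12, 50]

Final queue: [27, 45, 32, 31, 9, 32, 12, 50]


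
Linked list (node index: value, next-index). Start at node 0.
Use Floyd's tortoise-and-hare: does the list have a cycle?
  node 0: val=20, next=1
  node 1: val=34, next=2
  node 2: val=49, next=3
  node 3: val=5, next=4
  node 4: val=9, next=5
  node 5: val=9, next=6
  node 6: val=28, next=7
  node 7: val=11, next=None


Floyd's tortoise (slow, +1) and hare (fast, +2):
  init: slow=0, fast=0
  step 1: slow=1, fast=2
  step 2: slow=2, fast=4
  step 3: slow=3, fast=6
  step 4: fast 6->7->None, no cycle

Cycle: no


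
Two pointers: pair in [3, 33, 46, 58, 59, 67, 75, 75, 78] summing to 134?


lo=0(3)+hi=8(78)=81
lo=1(33)+hi=8(78)=111
lo=2(46)+hi=8(78)=124
lo=3(58)+hi=8(78)=136
lo=3(58)+hi=7(75)=133
lo=4(59)+hi=7(75)=134

Yes: 59+75=134


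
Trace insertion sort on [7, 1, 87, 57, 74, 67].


Initial: [7, 1, 87, 57, 74, 67]
Insert 1: [1, 7, 87, 57, 74, 67]
Insert 87: [1, 7, 87, 57, 74, 67]
Insert 57: [1, 7, 57, 87, 74, 67]
Insert 74: [1, 7, 57, 74, 87, 67]
Insert 67: [1, 7, 57, 67, 74, 87]

Sorted: [1, 7, 57, 67, 74, 87]


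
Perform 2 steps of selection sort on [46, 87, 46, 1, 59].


Initial: [46, 87, 46, 1, 59]
Step 1: min=1 at 3
  Swap: [1, 87, 46, 46, 59]
Step 2: min=46 at 2
  Swap: [1, 46, 87, 46, 59]

After 2 steps: [1, 46, 87, 46, 59]


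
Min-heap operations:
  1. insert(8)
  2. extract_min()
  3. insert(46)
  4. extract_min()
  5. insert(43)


insert(8) -> [8]
extract_min()->8, []
insert(46) -> [46]
extract_min()->46, []
insert(43) -> [43]

Final heap: [43]


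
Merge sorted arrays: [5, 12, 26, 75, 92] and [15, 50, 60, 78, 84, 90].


Take 5 from A
Take 12 from A
Take 15 from B
Take 26 from A
Take 50 from B
Take 60 from B
Take 75 from A
Take 78 from B
Take 84 from B
Take 90 from B

Merged: [5, 12, 15, 26, 50, 60, 75, 78, 84, 90, 92]


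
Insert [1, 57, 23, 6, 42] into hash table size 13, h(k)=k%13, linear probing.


Insert 1: h=1 -> slot 1
Insert 57: h=5 -> slot 5
Insert 23: h=10 -> slot 10
Insert 6: h=6 -> slot 6
Insert 42: h=3 -> slot 3

Table: [None, 1, None, 42, None, 57, 6, None, None, None, 23, None, None]


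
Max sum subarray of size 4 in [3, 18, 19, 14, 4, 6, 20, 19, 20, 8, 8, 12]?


[0:4]: 54
[1:5]: 55
[2:6]: 43
[3:7]: 44
[4:8]: 49
[5:9]: 65
[6:10]: 67
[7:11]: 55
[8:12]: 48

Max: 67 at [6:10]


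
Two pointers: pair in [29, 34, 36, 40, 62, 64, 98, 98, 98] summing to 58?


lo=0(29)+hi=8(98)=127
lo=0(29)+hi=7(98)=127
lo=0(29)+hi=6(98)=127
lo=0(29)+hi=5(64)=93
lo=0(29)+hi=4(62)=91
lo=0(29)+hi=3(40)=69
lo=0(29)+hi=2(36)=65
lo=0(29)+hi=1(34)=63

No pair found


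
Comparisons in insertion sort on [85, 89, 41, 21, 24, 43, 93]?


Algorithm: insertion sort
Input: [85, 89, 41, 21, 24, 43, 93]
Sorted: [21, 24, 41, 43, 85, 89, 93]

14


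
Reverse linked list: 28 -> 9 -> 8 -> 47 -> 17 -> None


Step 1: curr=28, set curr.next=prev(None) | reversed so far: 28
Step 2: curr=9, set curr.next=prev(28) | reversed so far: 9 -> 28
Step 3: curr=8, set curr.next=prev(9) | reversed so far: 8 -> 9 -> 28
Step 4: curr=47, set curr.next=prev(8) | reversed so far: 47 -> 8 -> 9 -> 28
Step 5: curr=17, set curr.next=prev(47) | reversed so far: 17 -> 47 -> 8 -> 9 -> 28

17 -> 47 -> 8 -> 9 -> 28 -> None


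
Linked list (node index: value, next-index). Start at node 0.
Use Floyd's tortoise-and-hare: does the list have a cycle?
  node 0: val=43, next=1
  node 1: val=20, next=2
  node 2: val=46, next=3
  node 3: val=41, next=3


Floyd's tortoise (slow, +1) and hare (fast, +2):
  init: slow=0, fast=0
  step 1: slow=1, fast=2
  step 2: slow=2, fast=3
  step 3: slow=3, fast=3
  slow == fast at node 3: cycle detected

Cycle: yes


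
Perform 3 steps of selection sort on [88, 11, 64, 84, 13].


Initial: [88, 11, 64, 84, 13]
Step 1: min=11 at 1
  Swap: [11, 88, 64, 84, 13]
Step 2: min=13 at 4
  Swap: [11, 13, 64, 84, 88]
Step 3: min=64 at 2
  Swap: [11, 13, 64, 84, 88]

After 3 steps: [11, 13, 64, 84, 88]


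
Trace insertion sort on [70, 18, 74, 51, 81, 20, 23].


Initial: [70, 18, 74, 51, 81, 20, 23]
Insert 18: [18, 70, 74, 51, 81, 20, 23]
Insert 74: [18, 70, 74, 51, 81, 20, 23]
Insert 51: [18, 51, 70, 74, 81, 20, 23]
Insert 81: [18, 51, 70, 74, 81, 20, 23]
Insert 20: [18, 20, 51, 70, 74, 81, 23]
Insert 23: [18, 20, 23, 51, 70, 74, 81]

Sorted: [18, 20, 23, 51, 70, 74, 81]


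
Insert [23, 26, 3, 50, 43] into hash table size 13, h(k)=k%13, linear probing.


Insert 23: h=10 -> slot 10
Insert 26: h=0 -> slot 0
Insert 3: h=3 -> slot 3
Insert 50: h=11 -> slot 11
Insert 43: h=4 -> slot 4

Table: [26, None, None, 3, 43, None, None, None, None, None, 23, 50, None]


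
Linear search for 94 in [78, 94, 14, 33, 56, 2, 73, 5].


i=0: 78!=94
i=1: 94==94 found!

Found at 1, 2 comps


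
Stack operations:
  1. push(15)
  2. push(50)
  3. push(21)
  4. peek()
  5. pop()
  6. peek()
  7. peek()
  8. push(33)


push(15) -> [15]
push(50) -> [15, 50]
push(21) -> [15, 50, 21]
peek()->21
pop()->21, [15, 50]
peek()->50
peek()->50
push(33) -> [15, 50, 33]

Final stack: [15, 50, 33]


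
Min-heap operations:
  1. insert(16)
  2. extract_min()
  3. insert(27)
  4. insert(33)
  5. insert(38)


insert(16) -> [16]
extract_min()->16, []
insert(27) -> [27]
insert(33) -> [27, 33]
insert(38) -> [27, 33, 38]

Final heap: [27, 33, 38]


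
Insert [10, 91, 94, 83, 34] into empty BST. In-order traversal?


Insert 10: root
Insert 91: R from 10
Insert 94: R from 10 -> R from 91
Insert 83: R from 10 -> L from 91
Insert 34: R from 10 -> L from 91 -> L from 83

In-order: [10, 34, 83, 91, 94]


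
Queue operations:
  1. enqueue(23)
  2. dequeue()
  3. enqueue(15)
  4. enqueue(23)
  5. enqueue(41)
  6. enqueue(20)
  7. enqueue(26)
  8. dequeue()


enqueue(23) -> [23]
dequeue()->23, []
enqueue(15) -> [15]
enqueue(23) -> [15, 23]
enqueue(41) -> [15, 23, 41]
enqueue(20) -> [15, 23, 41, 20]
enqueue(26) -> [15, 23, 41, 20, 26]
dequeue()->15, [23, 41, 20, 26]

Final queue: [23, 41, 20, 26]


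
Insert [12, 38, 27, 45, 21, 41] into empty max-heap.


Insert 12: [12]
Insert 38: [38, 12]
Insert 27: [38, 12, 27]
Insert 45: [45, 38, 27, 12]
Insert 21: [45, 38, 27, 12, 21]
Insert 41: [45, 38, 41, 12, 21, 27]

Final heap: [45, 38, 41, 12, 21, 27]


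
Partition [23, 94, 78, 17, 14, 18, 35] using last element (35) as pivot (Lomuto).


Pivot: 35
  23 <= 35: advance i (no swap)
  17 <= 35: swap -> [23, 17, 78, 94, 14, 18, 35]
  14 <= 35: swap -> [23, 17, 14, 94, 78, 18, 35]
  18 <= 35: swap -> [23, 17, 14, 18, 78, 94, 35]
Place pivot at 4: [23, 17, 14, 18, 35, 94, 78]

Partitioned: [23, 17, 14, 18, 35, 94, 78]


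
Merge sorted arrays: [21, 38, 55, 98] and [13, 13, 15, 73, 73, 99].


Take 13 from B
Take 13 from B
Take 15 from B
Take 21 from A
Take 38 from A
Take 55 from A
Take 73 from B
Take 73 from B
Take 98 from A

Merged: [13, 13, 15, 21, 38, 55, 73, 73, 98, 99]


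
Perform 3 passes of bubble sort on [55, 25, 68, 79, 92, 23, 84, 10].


Initial: [55, 25, 68, 79, 92, 23, 84, 10]
Pass 1: [25, 55, 68, 79, 23, 84, 10, 92] (4 swaps)
Pass 2: [25, 55, 68, 23, 79, 10, 84, 92] (2 swaps)
Pass 3: [25, 55, 23, 68, 10, 79, 84, 92] (2 swaps)

After 3 passes: [25, 55, 23, 68, 10, 79, 84, 92]


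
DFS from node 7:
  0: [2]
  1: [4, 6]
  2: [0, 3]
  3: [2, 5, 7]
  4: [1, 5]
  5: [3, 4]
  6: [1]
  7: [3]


Visit 7, push [3]
Visit 3, push [5, 2]
Visit 2, push [0]
Visit 0, push []
Visit 5, push [4]
Visit 4, push [1]
Visit 1, push [6]
Visit 6, push []

DFS order: [7, 3, 2, 0, 5, 4, 1, 6]


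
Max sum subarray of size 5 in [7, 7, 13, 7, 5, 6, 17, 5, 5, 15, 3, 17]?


[0:5]: 39
[1:6]: 38
[2:7]: 48
[3:8]: 40
[4:9]: 38
[5:10]: 48
[6:11]: 45
[7:12]: 45

Max: 48 at [2:7]


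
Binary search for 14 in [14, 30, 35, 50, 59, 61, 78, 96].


Step 1: lo=0, hi=7, mid=3, val=50
Step 2: lo=0, hi=2, mid=1, val=30
Step 3: lo=0, hi=0, mid=0, val=14

Found at index 0


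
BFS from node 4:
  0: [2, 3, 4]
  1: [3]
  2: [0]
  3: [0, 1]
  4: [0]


Visit 4, enqueue [0]
Visit 0, enqueue [2, 3]
Visit 2, enqueue []
Visit 3, enqueue [1]
Visit 1, enqueue []

BFS order: [4, 0, 2, 3, 1]


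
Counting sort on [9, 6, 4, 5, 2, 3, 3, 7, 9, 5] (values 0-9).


Input: [9, 6, 4, 5, 2, 3, 3, 7, 9, 5]
Counts: [0, 0, 1, 2, 1, 2, 1, 1, 0, 2]

Sorted: [2, 3, 3, 4, 5, 5, 6, 7, 9, 9]


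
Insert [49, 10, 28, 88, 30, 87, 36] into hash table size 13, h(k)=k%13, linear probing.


Insert 49: h=10 -> slot 10
Insert 10: h=10, 1 probes -> slot 11
Insert 28: h=2 -> slot 2
Insert 88: h=10, 2 probes -> slot 12
Insert 30: h=4 -> slot 4
Insert 87: h=9 -> slot 9
Insert 36: h=10, 3 probes -> slot 0

Table: [36, None, 28, None, 30, None, None, None, None, 87, 49, 10, 88]


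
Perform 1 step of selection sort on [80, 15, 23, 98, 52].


Initial: [80, 15, 23, 98, 52]
Step 1: min=15 at 1
  Swap: [15, 80, 23, 98, 52]

After 1 step: [15, 80, 23, 98, 52]


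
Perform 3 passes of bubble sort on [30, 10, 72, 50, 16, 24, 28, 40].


Initial: [30, 10, 72, 50, 16, 24, 28, 40]
Pass 1: [10, 30, 50, 16, 24, 28, 40, 72] (6 swaps)
Pass 2: [10, 30, 16, 24, 28, 40, 50, 72] (4 swaps)
Pass 3: [10, 16, 24, 28, 30, 40, 50, 72] (3 swaps)

After 3 passes: [10, 16, 24, 28, 30, 40, 50, 72]


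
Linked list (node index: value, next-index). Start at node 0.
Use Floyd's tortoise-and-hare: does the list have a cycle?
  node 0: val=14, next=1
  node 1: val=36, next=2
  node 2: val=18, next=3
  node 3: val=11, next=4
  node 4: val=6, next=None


Floyd's tortoise (slow, +1) and hare (fast, +2):
  init: slow=0, fast=0
  step 1: slow=1, fast=2
  step 2: slow=2, fast=4
  step 3: fast -> None, no cycle

Cycle: no


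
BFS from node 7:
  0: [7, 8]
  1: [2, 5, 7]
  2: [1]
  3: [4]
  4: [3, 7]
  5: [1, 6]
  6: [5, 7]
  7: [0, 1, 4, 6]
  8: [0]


Visit 7, enqueue [0, 1, 4, 6]
Visit 0, enqueue [8]
Visit 1, enqueue [2, 5]
Visit 4, enqueue [3]
Visit 6, enqueue []
Visit 8, enqueue []
Visit 2, enqueue []
Visit 5, enqueue []
Visit 3, enqueue []

BFS order: [7, 0, 1, 4, 6, 8, 2, 5, 3]


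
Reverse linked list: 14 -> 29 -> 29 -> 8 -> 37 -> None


Step 1: curr=14, set curr.next=prev(None) | reversed so far: 14
Step 2: curr=29, set curr.next=prev(14) | reversed so far: 29 -> 14
Step 3: curr=29, set curr.next=prev(29) | reversed so far: 29 -> 29 -> 14
Step 4: curr=8, set curr.next=prev(29) | reversed so far: 8 -> 29 -> 29 -> 14
Step 5: curr=37, set curr.next=prev(8) | reversed so far: 37 -> 8 -> 29 -> 29 -> 14

37 -> 8 -> 29 -> 29 -> 14 -> None


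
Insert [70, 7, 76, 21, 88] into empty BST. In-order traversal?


Insert 70: root
Insert 7: L from 70
Insert 76: R from 70
Insert 21: L from 70 -> R from 7
Insert 88: R from 70 -> R from 76

In-order: [7, 21, 70, 76, 88]


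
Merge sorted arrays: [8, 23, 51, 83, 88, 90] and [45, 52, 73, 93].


Take 8 from A
Take 23 from A
Take 45 from B
Take 51 from A
Take 52 from B
Take 73 from B
Take 83 from A
Take 88 from A
Take 90 from A

Merged: [8, 23, 45, 51, 52, 73, 83, 88, 90, 93]


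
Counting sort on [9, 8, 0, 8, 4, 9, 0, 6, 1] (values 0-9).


Input: [9, 8, 0, 8, 4, 9, 0, 6, 1]
Counts: [2, 1, 0, 0, 1, 0, 1, 0, 2, 2]

Sorted: [0, 0, 1, 4, 6, 8, 8, 9, 9]


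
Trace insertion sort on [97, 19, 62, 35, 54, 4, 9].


Initial: [97, 19, 62, 35, 54, 4, 9]
Insert 19: [19, 97, 62, 35, 54, 4, 9]
Insert 62: [19, 62, 97, 35, 54, 4, 9]
Insert 35: [19, 35, 62, 97, 54, 4, 9]
Insert 54: [19, 35, 54, 62, 97, 4, 9]
Insert 4: [4, 19, 35, 54, 62, 97, 9]
Insert 9: [4, 9, 19, 35, 54, 62, 97]

Sorted: [4, 9, 19, 35, 54, 62, 97]


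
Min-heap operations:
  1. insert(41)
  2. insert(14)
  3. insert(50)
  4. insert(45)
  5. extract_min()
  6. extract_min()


insert(41) -> [41]
insert(14) -> [14, 41]
insert(50) -> [14, 41, 50]
insert(45) -> [14, 41, 50, 45]
extract_min()->14, [41, 45, 50]
extract_min()->41, [45, 50]

Final heap: [45, 50]


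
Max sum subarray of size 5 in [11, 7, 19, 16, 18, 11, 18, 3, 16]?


[0:5]: 71
[1:6]: 71
[2:7]: 82
[3:8]: 66
[4:9]: 66

Max: 82 at [2:7]


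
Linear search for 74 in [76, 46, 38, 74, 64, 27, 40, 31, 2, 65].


i=0: 76!=74
i=1: 46!=74
i=2: 38!=74
i=3: 74==74 found!

Found at 3, 4 comps


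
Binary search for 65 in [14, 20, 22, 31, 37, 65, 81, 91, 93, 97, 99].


Step 1: lo=0, hi=10, mid=5, val=65

Found at index 5


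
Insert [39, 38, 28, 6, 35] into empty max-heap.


Insert 39: [39]
Insert 38: [39, 38]
Insert 28: [39, 38, 28]
Insert 6: [39, 38, 28, 6]
Insert 35: [39, 38, 28, 6, 35]

Final heap: [39, 38, 28, 6, 35]


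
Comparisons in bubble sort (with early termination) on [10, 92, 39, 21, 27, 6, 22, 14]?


Algorithm: bubble sort (with early termination)
Input: [10, 92, 39, 21, 27, 6, 22, 14]
Sorted: [6, 10, 14, 21, 22, 27, 39, 92]

27


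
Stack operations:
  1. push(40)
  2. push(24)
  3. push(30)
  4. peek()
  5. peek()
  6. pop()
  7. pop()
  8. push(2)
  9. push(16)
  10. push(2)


push(40) -> [40]
push(24) -> [40, 24]
push(30) -> [40, 24, 30]
peek()->30
peek()->30
pop()->30, [40, 24]
pop()->24, [40]
push(2) -> [40, 2]
push(16) -> [40, 2, 16]
push(2) -> [40, 2, 16, 2]

Final stack: [40, 2, 16, 2]


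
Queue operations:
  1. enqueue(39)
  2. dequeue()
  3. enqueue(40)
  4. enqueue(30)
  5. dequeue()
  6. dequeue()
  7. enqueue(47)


enqueue(39) -> [39]
dequeue()->39, []
enqueue(40) -> [40]
enqueue(30) -> [40, 30]
dequeue()->40, [30]
dequeue()->30, []
enqueue(47) -> [47]

Final queue: [47]


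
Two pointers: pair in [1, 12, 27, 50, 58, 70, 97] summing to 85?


lo=0(1)+hi=6(97)=98
lo=0(1)+hi=5(70)=71
lo=1(12)+hi=5(70)=82
lo=2(27)+hi=5(70)=97
lo=2(27)+hi=4(58)=85

Yes: 27+58=85


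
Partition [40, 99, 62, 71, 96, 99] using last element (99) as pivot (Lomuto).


Pivot: 99
  40 <= 99: advance i (no swap)
  99 <= 99: advance i (no swap)
  62 <= 99: advance i (no swap)
  71 <= 99: advance i (no swap)
  96 <= 99: advance i (no swap)
Place pivot at 5: [40, 99, 62, 71, 96, 99]

Partitioned: [40, 99, 62, 71, 96, 99]


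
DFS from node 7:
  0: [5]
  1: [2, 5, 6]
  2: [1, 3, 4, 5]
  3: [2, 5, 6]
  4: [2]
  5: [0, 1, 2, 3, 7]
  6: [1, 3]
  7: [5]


Visit 7, push [5]
Visit 5, push [3, 2, 1, 0]
Visit 0, push []
Visit 1, push [6, 2]
Visit 2, push [4, 3]
Visit 3, push [6]
Visit 6, push []
Visit 4, push []

DFS order: [7, 5, 0, 1, 2, 3, 6, 4]


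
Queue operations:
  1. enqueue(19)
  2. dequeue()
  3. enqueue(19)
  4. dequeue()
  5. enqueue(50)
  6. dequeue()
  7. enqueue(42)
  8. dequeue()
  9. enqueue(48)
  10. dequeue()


enqueue(19) -> [19]
dequeue()->19, []
enqueue(19) -> [19]
dequeue()->19, []
enqueue(50) -> [50]
dequeue()->50, []
enqueue(42) -> [42]
dequeue()->42, []
enqueue(48) -> [48]
dequeue()->48, []

Final queue: []


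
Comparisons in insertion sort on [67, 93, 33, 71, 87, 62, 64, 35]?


Algorithm: insertion sort
Input: [67, 93, 33, 71, 87, 62, 64, 35]
Sorted: [33, 35, 62, 64, 67, 71, 87, 93]

24


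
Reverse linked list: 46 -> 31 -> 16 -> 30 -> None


Step 1: curr=46, set curr.next=prev(None) | reversed so far: 46
Step 2: curr=31, set curr.next=prev(46) | reversed so far: 31 -> 46
Step 3: curr=16, set curr.next=prev(31) | reversed so far: 16 -> 31 -> 46
Step 4: curr=30, set curr.next=prev(16) | reversed so far: 30 -> 16 -> 31 -> 46

30 -> 16 -> 31 -> 46 -> None


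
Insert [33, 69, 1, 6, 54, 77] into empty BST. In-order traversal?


Insert 33: root
Insert 69: R from 33
Insert 1: L from 33
Insert 6: L from 33 -> R from 1
Insert 54: R from 33 -> L from 69
Insert 77: R from 33 -> R from 69

In-order: [1, 6, 33, 54, 69, 77]


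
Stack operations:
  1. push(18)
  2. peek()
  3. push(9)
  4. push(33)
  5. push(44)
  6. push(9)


push(18) -> [18]
peek()->18
push(9) -> [18, 9]
push(33) -> [18, 9, 33]
push(44) -> [18, 9, 33, 44]
push(9) -> [18, 9, 33, 44, 9]

Final stack: [18, 9, 33, 44, 9]
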